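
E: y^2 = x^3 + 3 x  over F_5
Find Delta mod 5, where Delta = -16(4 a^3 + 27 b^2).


4 a^3 + 27 b^2 = 4*3^3 + 27*0^2 = 108 + 0 = 108
Delta = -16 * (108) = -1728
Delta mod 5 = 2

Delta = 2 (mod 5)


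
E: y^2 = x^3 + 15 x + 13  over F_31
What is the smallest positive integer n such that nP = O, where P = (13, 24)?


Compute successive multiples of P until we hit O:
  1P = (13, 24)
  2P = (23, 30)
  3P = (9, 28)
  4P = (10, 4)
  5P = (18, 15)
  6P = (2, 12)
  7P = (30, 11)
  8P = (8, 5)
  ... (continuing to 27P)
  27P = O

ord(P) = 27


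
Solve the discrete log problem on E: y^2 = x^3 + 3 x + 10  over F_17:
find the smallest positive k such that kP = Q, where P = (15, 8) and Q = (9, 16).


Enumerate multiples of P until we hit Q = (9, 16):
  1P = (15, 8)
  2P = (8, 6)
  3P = (9, 1)
  4P = (9, 16)
Match found at i = 4.

k = 4


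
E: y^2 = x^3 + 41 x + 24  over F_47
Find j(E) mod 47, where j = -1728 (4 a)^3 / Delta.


Delta = -16(4 a^3 + 27 b^2) mod 47 = 39
-1728 * (4 a)^3 = -1728 * (4*41)^3 mod 47 = 28
j = 28 * 39^(-1) mod 47 = 20

j = 20 (mod 47)


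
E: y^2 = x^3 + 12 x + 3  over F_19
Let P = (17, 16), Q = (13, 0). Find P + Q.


P != Q, so use the chord formula.
s = (y2 - y1) / (x2 - x1) = (3) / (15) mod 19 = 4
x3 = s^2 - x1 - x2 mod 19 = 4^2 - 17 - 13 = 5
y3 = s (x1 - x3) - y1 mod 19 = 4 * (17 - 5) - 16 = 13

P + Q = (5, 13)


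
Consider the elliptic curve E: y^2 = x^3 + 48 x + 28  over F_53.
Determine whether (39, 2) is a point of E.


Check whether y^2 = x^3 + 48 x + 28 (mod 53) for (x, y) = (39, 2).
LHS: y^2 = 2^2 mod 53 = 4
RHS: x^3 + 48 x + 28 = 39^3 + 48*39 + 28 mod 53 = 4
LHS = RHS

Yes, on the curve


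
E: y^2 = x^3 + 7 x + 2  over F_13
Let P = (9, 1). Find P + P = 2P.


Doubling: s = (3 x1^2 + a) / (2 y1)
s = (3*9^2 + 7) / (2*1) mod 13 = 8
x3 = s^2 - 2 x1 mod 13 = 8^2 - 2*9 = 7
y3 = s (x1 - x3) - y1 mod 13 = 8 * (9 - 7) - 1 = 2

2P = (7, 2)


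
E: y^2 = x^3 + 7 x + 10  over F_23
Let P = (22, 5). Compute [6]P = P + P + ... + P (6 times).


k = 6 = 110_2 (binary, LSB first: 011)
Double-and-add from P = (22, 5):
  bit 0 = 0: acc unchanged = O
  bit 1 = 1: acc = O + (3, 14) = (3, 14)
  bit 2 = 1: acc = (3, 14) + (20, 13) = (16, 3)

6P = (16, 3)


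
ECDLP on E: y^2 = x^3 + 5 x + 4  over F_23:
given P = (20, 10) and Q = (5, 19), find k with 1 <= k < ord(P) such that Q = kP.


Enumerate multiples of P until we hit Q = (5, 19):
  1P = (20, 10)
  2P = (15, 21)
  3P = (14, 9)
  4P = (5, 4)
  5P = (0, 21)
  6P = (19, 9)
  7P = (8, 2)
  8P = (21, 20)
  9P = (13, 14)
  10P = (3, 0)
  11P = (13, 9)
  12P = (21, 3)
  13P = (8, 21)
  14P = (19, 14)
  15P = (0, 2)
  16P = (5, 19)
Match found at i = 16.

k = 16


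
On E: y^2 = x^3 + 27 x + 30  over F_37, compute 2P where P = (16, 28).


Doubling: s = (3 x1^2 + a) / (2 y1)
s = (3*16^2 + 27) / (2*28) mod 37 = 36
x3 = s^2 - 2 x1 mod 37 = 36^2 - 2*16 = 6
y3 = s (x1 - x3) - y1 mod 37 = 36 * (16 - 6) - 28 = 36

2P = (6, 36)


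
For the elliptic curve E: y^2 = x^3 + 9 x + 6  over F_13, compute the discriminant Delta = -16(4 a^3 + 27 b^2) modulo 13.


4 a^3 + 27 b^2 = 4*9^3 + 27*6^2 = 2916 + 972 = 3888
Delta = -16 * (3888) = -62208
Delta mod 13 = 10

Delta = 10 (mod 13)


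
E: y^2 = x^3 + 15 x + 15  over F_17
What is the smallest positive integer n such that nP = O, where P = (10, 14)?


Compute successive multiples of P until we hit O:
  1P = (10, 14)
  2P = (12, 6)
  3P = (11, 7)
  4P = (11, 10)
  5P = (12, 11)
  6P = (10, 3)
  7P = O

ord(P) = 7


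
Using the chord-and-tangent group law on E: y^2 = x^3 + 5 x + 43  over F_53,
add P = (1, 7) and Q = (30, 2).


P != Q, so use the chord formula.
s = (y2 - y1) / (x2 - x1) = (48) / (29) mod 53 = 51
x3 = s^2 - x1 - x2 mod 53 = 51^2 - 1 - 30 = 26
y3 = s (x1 - x3) - y1 mod 53 = 51 * (1 - 26) - 7 = 43

P + Q = (26, 43)


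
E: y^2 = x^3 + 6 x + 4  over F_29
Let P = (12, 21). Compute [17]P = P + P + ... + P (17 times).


k = 17 = 10001_2 (binary, LSB first: 10001)
Double-and-add from P = (12, 21):
  bit 0 = 1: acc = O + (12, 21) = (12, 21)
  bit 1 = 0: acc unchanged = (12, 21)
  bit 2 = 0: acc unchanged = (12, 21)
  bit 3 = 0: acc unchanged = (12, 21)
  bit 4 = 1: acc = (12, 21) + (8, 19) = (2, 13)

17P = (2, 13)


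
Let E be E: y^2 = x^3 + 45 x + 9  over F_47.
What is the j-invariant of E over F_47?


Delta = -16(4 a^3 + 27 b^2) mod 47 = 18
-1728 * (4 a)^3 = -1728 * (4*45)^3 mod 47 = 8
j = 8 * 18^(-1) mod 47 = 37

j = 37 (mod 47)


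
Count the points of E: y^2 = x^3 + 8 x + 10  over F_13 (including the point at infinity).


For each x in F_13, count y with y^2 = x^3 + 8 x + 10 mod 13:
  x = 0: RHS = 10, y in [6, 7]  -> 2 point(s)
  x = 3: RHS = 9, y in [3, 10]  -> 2 point(s)
  x = 6: RHS = 1, y in [1, 12]  -> 2 point(s)
  x = 8: RHS = 1, y in [1, 12]  -> 2 point(s)
  x = 11: RHS = 12, y in [5, 8]  -> 2 point(s)
  x = 12: RHS = 1, y in [1, 12]  -> 2 point(s)
Affine points: 12. Add the point at infinity: total = 13.

#E(F_13) = 13


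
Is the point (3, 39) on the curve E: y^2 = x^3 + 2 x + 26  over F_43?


Check whether y^2 = x^3 + 2 x + 26 (mod 43) for (x, y) = (3, 39).
LHS: y^2 = 39^2 mod 43 = 16
RHS: x^3 + 2 x + 26 = 3^3 + 2*3 + 26 mod 43 = 16
LHS = RHS

Yes, on the curve


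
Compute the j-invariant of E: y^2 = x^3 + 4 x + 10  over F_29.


Delta = -16(4 a^3 + 27 b^2) mod 29 = 3
-1728 * (4 a)^3 = -1728 * (4*4)^3 mod 29 = 26
j = 26 * 3^(-1) mod 29 = 28

j = 28 (mod 29)


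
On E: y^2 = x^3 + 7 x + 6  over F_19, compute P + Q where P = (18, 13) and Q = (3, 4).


P != Q, so use the chord formula.
s = (y2 - y1) / (x2 - x1) = (10) / (4) mod 19 = 12
x3 = s^2 - x1 - x2 mod 19 = 12^2 - 18 - 3 = 9
y3 = s (x1 - x3) - y1 mod 19 = 12 * (18 - 9) - 13 = 0

P + Q = (9, 0)


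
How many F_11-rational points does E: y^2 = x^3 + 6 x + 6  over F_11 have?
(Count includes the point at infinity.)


For each x in F_11, count y with y^2 = x^3 + 6 x + 6 mod 11:
  x = 2: RHS = 4, y in [2, 9]  -> 2 point(s)
  x = 6: RHS = 5, y in [4, 7]  -> 2 point(s)
  x = 8: RHS = 5, y in [4, 7]  -> 2 point(s)
Affine points: 6. Add the point at infinity: total = 7.

#E(F_11) = 7


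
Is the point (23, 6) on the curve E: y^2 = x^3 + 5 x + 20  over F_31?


Check whether y^2 = x^3 + 5 x + 20 (mod 31) for (x, y) = (23, 6).
LHS: y^2 = 6^2 mod 31 = 5
RHS: x^3 + 5 x + 20 = 23^3 + 5*23 + 20 mod 31 = 26
LHS != RHS

No, not on the curve


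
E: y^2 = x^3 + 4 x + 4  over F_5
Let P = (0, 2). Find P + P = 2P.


Doubling: s = (3 x1^2 + a) / (2 y1)
s = (3*0^2 + 4) / (2*2) mod 5 = 1
x3 = s^2 - 2 x1 mod 5 = 1^2 - 2*0 = 1
y3 = s (x1 - x3) - y1 mod 5 = 1 * (0 - 1) - 2 = 2

2P = (1, 2)


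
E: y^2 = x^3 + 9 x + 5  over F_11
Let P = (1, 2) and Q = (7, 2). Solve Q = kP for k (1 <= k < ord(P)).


Enumerate multiples of P until we hit Q = (7, 2):
  1P = (1, 2)
  2P = (7, 2)
Match found at i = 2.

k = 2


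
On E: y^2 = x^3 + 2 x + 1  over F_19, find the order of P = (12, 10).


Compute successive multiples of P until we hit O:
  1P = (12, 10)
  2P = (4, 4)
  3P = (0, 18)
  4P = (18, 13)
  5P = (13, 18)
  6P = (1, 2)
  7P = (7, 4)
  8P = (6, 1)
  ... (continuing to 27P)
  27P = O

ord(P) = 27


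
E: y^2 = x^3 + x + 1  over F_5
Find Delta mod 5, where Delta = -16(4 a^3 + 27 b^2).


4 a^3 + 27 b^2 = 4*1^3 + 27*1^2 = 4 + 27 = 31
Delta = -16 * (31) = -496
Delta mod 5 = 4

Delta = 4 (mod 5)


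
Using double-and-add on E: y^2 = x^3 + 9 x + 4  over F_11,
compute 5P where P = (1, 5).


k = 5 = 101_2 (binary, LSB first: 101)
Double-and-add from P = (1, 5):
  bit 0 = 1: acc = O + (1, 5) = (1, 5)
  bit 1 = 0: acc unchanged = (1, 5)
  bit 2 = 1: acc = (1, 5) + (7, 6) = (7, 5)

5P = (7, 5)


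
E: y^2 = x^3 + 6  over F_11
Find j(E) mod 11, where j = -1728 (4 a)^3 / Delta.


Delta = -16(4 a^3 + 27 b^2) mod 11 = 2
-1728 * (4 a)^3 = -1728 * (4*0)^3 mod 11 = 0
j = 0 * 2^(-1) mod 11 = 0

j = 0 (mod 11)


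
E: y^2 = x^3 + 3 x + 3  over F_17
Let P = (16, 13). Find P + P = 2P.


Doubling: s = (3 x1^2 + a) / (2 y1)
s = (3*16^2 + 3) / (2*13) mod 17 = 12
x3 = s^2 - 2 x1 mod 17 = 12^2 - 2*16 = 10
y3 = s (x1 - x3) - y1 mod 17 = 12 * (16 - 10) - 13 = 8

2P = (10, 8)


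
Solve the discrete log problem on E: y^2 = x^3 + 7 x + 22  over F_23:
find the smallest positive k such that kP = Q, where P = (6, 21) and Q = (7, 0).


Enumerate multiples of P until we hit Q = (7, 0):
  1P = (6, 21)
  2P = (11, 2)
  3P = (14, 14)
  4P = (7, 0)
Match found at i = 4.

k = 4


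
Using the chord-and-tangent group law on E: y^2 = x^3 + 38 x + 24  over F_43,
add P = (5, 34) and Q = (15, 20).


P != Q, so use the chord formula.
s = (y2 - y1) / (x2 - x1) = (29) / (10) mod 43 = 33
x3 = s^2 - x1 - x2 mod 43 = 33^2 - 5 - 15 = 37
y3 = s (x1 - x3) - y1 mod 43 = 33 * (5 - 37) - 34 = 28

P + Q = (37, 28)


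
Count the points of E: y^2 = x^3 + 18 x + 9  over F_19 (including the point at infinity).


For each x in F_19, count y with y^2 = x^3 + 18 x + 9 mod 19:
  x = 0: RHS = 9, y in [3, 16]  -> 2 point(s)
  x = 1: RHS = 9, y in [3, 16]  -> 2 point(s)
  x = 8: RHS = 0, y in [0]  -> 1 point(s)
  x = 9: RHS = 7, y in [8, 11]  -> 2 point(s)
  x = 10: RHS = 11, y in [7, 12]  -> 2 point(s)
  x = 15: RHS = 6, y in [5, 14]  -> 2 point(s)
  x = 16: RHS = 4, y in [2, 17]  -> 2 point(s)
  x = 18: RHS = 9, y in [3, 16]  -> 2 point(s)
Affine points: 15. Add the point at infinity: total = 16.

#E(F_19) = 16


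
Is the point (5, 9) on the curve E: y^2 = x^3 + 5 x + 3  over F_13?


Check whether y^2 = x^3 + 5 x + 3 (mod 13) for (x, y) = (5, 9).
LHS: y^2 = 9^2 mod 13 = 3
RHS: x^3 + 5 x + 3 = 5^3 + 5*5 + 3 mod 13 = 10
LHS != RHS

No, not on the curve


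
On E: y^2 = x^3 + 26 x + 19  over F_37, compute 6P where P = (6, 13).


k = 6 = 110_2 (binary, LSB first: 011)
Double-and-add from P = (6, 13):
  bit 0 = 0: acc unchanged = O
  bit 1 = 1: acc = O + (15, 26) = (15, 26)
  bit 2 = 1: acc = (15, 26) + (33, 6) = (35, 25)

6P = (35, 25)


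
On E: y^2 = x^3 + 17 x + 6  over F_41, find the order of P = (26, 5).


Compute successive multiples of P until we hit O:
  1P = (26, 5)
  2P = (20, 33)
  3P = (35, 37)
  4P = (22, 32)
  5P = (36, 1)
  6P = (30, 13)
  7P = (30, 28)
  8P = (36, 40)
  ... (continuing to 13P)
  13P = O

ord(P) = 13


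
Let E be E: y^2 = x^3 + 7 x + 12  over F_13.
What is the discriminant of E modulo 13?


4 a^3 + 27 b^2 = 4*7^3 + 27*12^2 = 1372 + 3888 = 5260
Delta = -16 * (5260) = -84160
Delta mod 13 = 2

Delta = 2 (mod 13)


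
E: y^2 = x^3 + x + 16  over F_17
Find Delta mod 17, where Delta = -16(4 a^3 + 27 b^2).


4 a^3 + 27 b^2 = 4*1^3 + 27*16^2 = 4 + 6912 = 6916
Delta = -16 * (6916) = -110656
Delta mod 17 = 14

Delta = 14 (mod 17)


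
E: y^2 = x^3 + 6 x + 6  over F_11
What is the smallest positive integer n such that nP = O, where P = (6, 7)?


Compute successive multiples of P until we hit O:
  1P = (6, 7)
  2P = (2, 2)
  3P = (8, 7)
  4P = (8, 4)
  5P = (2, 9)
  6P = (6, 4)
  7P = O

ord(P) = 7


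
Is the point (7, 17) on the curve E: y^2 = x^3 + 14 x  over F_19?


Check whether y^2 = x^3 + 14 x + 0 (mod 19) for (x, y) = (7, 17).
LHS: y^2 = 17^2 mod 19 = 4
RHS: x^3 + 14 x + 0 = 7^3 + 14*7 + 0 mod 19 = 4
LHS = RHS

Yes, on the curve


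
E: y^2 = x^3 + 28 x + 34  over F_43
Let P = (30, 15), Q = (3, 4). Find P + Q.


P != Q, so use the chord formula.
s = (y2 - y1) / (x2 - x1) = (32) / (16) mod 43 = 2
x3 = s^2 - x1 - x2 mod 43 = 2^2 - 30 - 3 = 14
y3 = s (x1 - x3) - y1 mod 43 = 2 * (30 - 14) - 15 = 17

P + Q = (14, 17)


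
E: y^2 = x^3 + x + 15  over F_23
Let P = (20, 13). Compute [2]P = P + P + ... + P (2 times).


k = 2 = 10_2 (binary, LSB first: 01)
Double-and-add from P = (20, 13):
  bit 0 = 0: acc unchanged = O
  bit 1 = 1: acc = O + (19, 4) = (19, 4)

2P = (19, 4)


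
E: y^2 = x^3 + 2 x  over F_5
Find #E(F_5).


For each x in F_5, count y with y^2 = x^3 + 2 x + 0 mod 5:
  x = 0: RHS = 0, y in [0]  -> 1 point(s)
Affine points: 1. Add the point at infinity: total = 2.

#E(F_5) = 2


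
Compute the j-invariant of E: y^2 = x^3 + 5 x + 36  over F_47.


Delta = -16(4 a^3 + 27 b^2) mod 47 = 29
-1728 * (4 a)^3 = -1728 * (4*5)^3 mod 47 = 16
j = 16 * 29^(-1) mod 47 = 20

j = 20 (mod 47)


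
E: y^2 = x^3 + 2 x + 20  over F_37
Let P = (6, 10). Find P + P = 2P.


Doubling: s = (3 x1^2 + a) / (2 y1)
s = (3*6^2 + 2) / (2*10) mod 37 = 24
x3 = s^2 - 2 x1 mod 37 = 24^2 - 2*6 = 9
y3 = s (x1 - x3) - y1 mod 37 = 24 * (6 - 9) - 10 = 29

2P = (9, 29)


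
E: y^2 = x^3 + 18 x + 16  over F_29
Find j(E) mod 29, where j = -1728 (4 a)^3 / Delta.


Delta = -16(4 a^3 + 27 b^2) mod 29 = 25
-1728 * (4 a)^3 = -1728 * (4*18)^3 mod 29 = 13
j = 13 * 25^(-1) mod 29 = 4

j = 4 (mod 29)


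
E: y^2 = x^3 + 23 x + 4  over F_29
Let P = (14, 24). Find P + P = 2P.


Doubling: s = (3 x1^2 + a) / (2 y1)
s = (3*14^2 + 23) / (2*24) mod 29 = 23
x3 = s^2 - 2 x1 mod 29 = 23^2 - 2*14 = 8
y3 = s (x1 - x3) - y1 mod 29 = 23 * (14 - 8) - 24 = 27

2P = (8, 27)


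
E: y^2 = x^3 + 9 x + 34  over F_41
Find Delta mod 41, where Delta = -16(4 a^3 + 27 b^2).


4 a^3 + 27 b^2 = 4*9^3 + 27*34^2 = 2916 + 31212 = 34128
Delta = -16 * (34128) = -546048
Delta mod 41 = 31

Delta = 31 (mod 41)


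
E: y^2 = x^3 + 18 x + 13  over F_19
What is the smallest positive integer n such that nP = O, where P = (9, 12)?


Compute successive multiples of P until we hit O:
  1P = (9, 12)
  2P = (2, 0)
  3P = (9, 7)
  4P = O

ord(P) = 4


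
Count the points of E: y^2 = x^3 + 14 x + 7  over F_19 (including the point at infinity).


For each x in F_19, count y with y^2 = x^3 + 14 x + 7 mod 19:
  x = 0: RHS = 7, y in [8, 11]  -> 2 point(s)
  x = 2: RHS = 5, y in [9, 10]  -> 2 point(s)
  x = 3: RHS = 0, y in [0]  -> 1 point(s)
  x = 7: RHS = 11, y in [7, 12]  -> 2 point(s)
  x = 8: RHS = 4, y in [2, 17]  -> 2 point(s)
  x = 9: RHS = 7, y in [8, 11]  -> 2 point(s)
  x = 10: RHS = 7, y in [8, 11]  -> 2 point(s)
  x = 13: RHS = 11, y in [7, 12]  -> 2 point(s)
  x = 15: RHS = 1, y in [1, 18]  -> 2 point(s)
  x = 17: RHS = 9, y in [3, 16]  -> 2 point(s)
  x = 18: RHS = 11, y in [7, 12]  -> 2 point(s)
Affine points: 21. Add the point at infinity: total = 22.

#E(F_19) = 22


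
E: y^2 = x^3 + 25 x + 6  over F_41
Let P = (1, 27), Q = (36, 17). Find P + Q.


P != Q, so use the chord formula.
s = (y2 - y1) / (x2 - x1) = (31) / (35) mod 41 = 29
x3 = s^2 - x1 - x2 mod 41 = 29^2 - 1 - 36 = 25
y3 = s (x1 - x3) - y1 mod 41 = 29 * (1 - 25) - 27 = 15

P + Q = (25, 15)


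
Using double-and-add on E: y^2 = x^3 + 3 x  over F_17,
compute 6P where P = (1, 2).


k = 6 = 110_2 (binary, LSB first: 011)
Double-and-add from P = (1, 2):
  bit 0 = 0: acc unchanged = O
  bit 1 = 1: acc = O + (13, 14) = (13, 14)
  bit 2 = 1: acc = (13, 14) + (8, 3) = (9, 5)

6P = (9, 5)


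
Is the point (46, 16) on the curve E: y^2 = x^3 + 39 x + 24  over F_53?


Check whether y^2 = x^3 + 39 x + 24 (mod 53) for (x, y) = (46, 16).
LHS: y^2 = 16^2 mod 53 = 44
RHS: x^3 + 39 x + 24 = 46^3 + 39*46 + 24 mod 53 = 44
LHS = RHS

Yes, on the curve


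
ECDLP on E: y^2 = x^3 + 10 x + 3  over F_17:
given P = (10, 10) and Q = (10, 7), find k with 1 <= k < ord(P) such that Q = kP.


Enumerate multiples of P until we hit Q = (10, 7):
  1P = (10, 10)
  2P = (12, 10)
  3P = (12, 7)
  4P = (10, 7)
Match found at i = 4.

k = 4


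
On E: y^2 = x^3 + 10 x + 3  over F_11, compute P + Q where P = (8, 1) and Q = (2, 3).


P != Q, so use the chord formula.
s = (y2 - y1) / (x2 - x1) = (2) / (5) mod 11 = 7
x3 = s^2 - x1 - x2 mod 11 = 7^2 - 8 - 2 = 6
y3 = s (x1 - x3) - y1 mod 11 = 7 * (8 - 6) - 1 = 2

P + Q = (6, 2)


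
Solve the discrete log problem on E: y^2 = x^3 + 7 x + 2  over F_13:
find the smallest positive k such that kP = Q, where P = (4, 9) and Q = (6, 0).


Enumerate multiples of P until we hit Q = (6, 0):
  1P = (4, 9)
  2P = (9, 1)
  3P = (1, 7)
  4P = (7, 2)
  5P = (6, 0)
Match found at i = 5.

k = 5


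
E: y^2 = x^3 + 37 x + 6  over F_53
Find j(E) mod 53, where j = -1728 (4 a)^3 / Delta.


Delta = -16(4 a^3 + 27 b^2) mod 53 = 36
-1728 * (4 a)^3 = -1728 * (4*37)^3 mod 53 = 33
j = 33 * 36^(-1) mod 53 = 23

j = 23 (mod 53)


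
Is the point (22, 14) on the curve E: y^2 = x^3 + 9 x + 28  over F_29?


Check whether y^2 = x^3 + 9 x + 28 (mod 29) for (x, y) = (22, 14).
LHS: y^2 = 14^2 mod 29 = 22
RHS: x^3 + 9 x + 28 = 22^3 + 9*22 + 28 mod 29 = 28
LHS != RHS

No, not on the curve


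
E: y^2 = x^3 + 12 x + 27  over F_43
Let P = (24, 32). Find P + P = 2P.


Doubling: s = (3 x1^2 + a) / (2 y1)
s = (3*24^2 + 12) / (2*32) mod 43 = 3
x3 = s^2 - 2 x1 mod 43 = 3^2 - 2*24 = 4
y3 = s (x1 - x3) - y1 mod 43 = 3 * (24 - 4) - 32 = 28

2P = (4, 28)


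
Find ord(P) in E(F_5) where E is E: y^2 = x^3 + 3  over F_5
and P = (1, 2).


Compute successive multiples of P until we hit O:
  1P = (1, 2)
  2P = (2, 1)
  3P = (3, 0)
  4P = (2, 4)
  5P = (1, 3)
  6P = O

ord(P) = 6


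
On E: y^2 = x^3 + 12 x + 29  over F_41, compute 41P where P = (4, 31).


k = 41 = 101001_2 (binary, LSB first: 100101)
Double-and-add from P = (4, 31):
  bit 0 = 1: acc = O + (4, 31) = (4, 31)
  bit 1 = 0: acc unchanged = (4, 31)
  bit 2 = 0: acc unchanged = (4, 31)
  bit 3 = 1: acc = (4, 31) + (31, 4) = (7, 13)
  bit 4 = 0: acc unchanged = (7, 13)
  bit 5 = 1: acc = (7, 13) + (24, 18) = (2, 15)

41P = (2, 15)


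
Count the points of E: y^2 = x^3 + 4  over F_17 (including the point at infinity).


For each x in F_17, count y with y^2 = x^3 + 0 x + 4 mod 17:
  x = 0: RHS = 4, y in [2, 15]  -> 2 point(s)
  x = 4: RHS = 0, y in [0]  -> 1 point(s)
  x = 6: RHS = 16, y in [4, 13]  -> 2 point(s)
  x = 9: RHS = 2, y in [6, 11]  -> 2 point(s)
  x = 10: RHS = 1, y in [1, 16]  -> 2 point(s)
  x = 11: RHS = 9, y in [3, 14]  -> 2 point(s)
  x = 12: RHS = 15, y in [7, 10]  -> 2 point(s)
  x = 13: RHS = 8, y in [5, 12]  -> 2 point(s)
  x = 15: RHS = 13, y in [8, 9]  -> 2 point(s)
Affine points: 17. Add the point at infinity: total = 18.

#E(F_17) = 18


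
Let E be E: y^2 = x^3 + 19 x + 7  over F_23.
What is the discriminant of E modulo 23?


4 a^3 + 27 b^2 = 4*19^3 + 27*7^2 = 27436 + 1323 = 28759
Delta = -16 * (28759) = -460144
Delta mod 23 = 17

Delta = 17 (mod 23)


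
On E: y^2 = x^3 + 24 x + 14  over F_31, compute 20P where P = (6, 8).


k = 20 = 10100_2 (binary, LSB first: 00101)
Double-and-add from P = (6, 8):
  bit 0 = 0: acc unchanged = O
  bit 1 = 0: acc unchanged = O
  bit 2 = 1: acc = O + (28, 15) = (28, 15)
  bit 3 = 0: acc unchanged = (28, 15)
  bit 4 = 1: acc = (28, 15) + (30, 12) = (14, 26)

20P = (14, 26)


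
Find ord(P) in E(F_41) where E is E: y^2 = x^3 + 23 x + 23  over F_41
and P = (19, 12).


Compute successive multiples of P until we hit O:
  1P = (19, 12)
  2P = (24, 7)
  3P = (40, 9)
  4P = (18, 23)
  5P = (2, 6)
  6P = (38, 3)
  7P = (20, 23)
  8P = (0, 33)
  ... (continuing to 47P)
  47P = O

ord(P) = 47


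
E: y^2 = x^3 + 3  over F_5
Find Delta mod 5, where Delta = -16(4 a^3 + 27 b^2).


4 a^3 + 27 b^2 = 4*0^3 + 27*3^2 = 0 + 243 = 243
Delta = -16 * (243) = -3888
Delta mod 5 = 2

Delta = 2 (mod 5)


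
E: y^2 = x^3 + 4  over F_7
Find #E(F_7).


For each x in F_7, count y with y^2 = x^3 + 0 x + 4 mod 7:
  x = 0: RHS = 4, y in [2, 5]  -> 2 point(s)
Affine points: 2. Add the point at infinity: total = 3.

#E(F_7) = 3


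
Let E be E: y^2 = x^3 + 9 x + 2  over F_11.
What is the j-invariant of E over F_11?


Delta = -16(4 a^3 + 27 b^2) mod 11 = 5
-1728 * (4 a)^3 = -1728 * (4*9)^3 mod 11 = 6
j = 6 * 5^(-1) mod 11 = 10

j = 10 (mod 11)


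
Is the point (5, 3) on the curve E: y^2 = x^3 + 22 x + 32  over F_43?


Check whether y^2 = x^3 + 22 x + 32 (mod 43) for (x, y) = (5, 3).
LHS: y^2 = 3^2 mod 43 = 9
RHS: x^3 + 22 x + 32 = 5^3 + 22*5 + 32 mod 43 = 9
LHS = RHS

Yes, on the curve


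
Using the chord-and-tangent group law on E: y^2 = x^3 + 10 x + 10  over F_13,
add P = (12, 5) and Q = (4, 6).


P != Q, so use the chord formula.
s = (y2 - y1) / (x2 - x1) = (1) / (5) mod 13 = 8
x3 = s^2 - x1 - x2 mod 13 = 8^2 - 12 - 4 = 9
y3 = s (x1 - x3) - y1 mod 13 = 8 * (12 - 9) - 5 = 6

P + Q = (9, 6)


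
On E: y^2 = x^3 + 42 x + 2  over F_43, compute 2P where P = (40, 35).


Doubling: s = (3 x1^2 + a) / (2 y1)
s = (3*40^2 + 42) / (2*35) mod 43 = 36
x3 = s^2 - 2 x1 mod 43 = 36^2 - 2*40 = 12
y3 = s (x1 - x3) - y1 mod 43 = 36 * (40 - 12) - 35 = 27

2P = (12, 27)


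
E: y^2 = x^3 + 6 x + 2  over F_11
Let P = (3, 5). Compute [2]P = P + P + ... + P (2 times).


k = 2 = 10_2 (binary, LSB first: 01)
Double-and-add from P = (3, 5):
  bit 0 = 0: acc unchanged = O
  bit 1 = 1: acc = O + (5, 6) = (5, 6)

2P = (5, 6)


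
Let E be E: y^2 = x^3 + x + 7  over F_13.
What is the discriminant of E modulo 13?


4 a^3 + 27 b^2 = 4*1^3 + 27*7^2 = 4 + 1323 = 1327
Delta = -16 * (1327) = -21232
Delta mod 13 = 10

Delta = 10 (mod 13)


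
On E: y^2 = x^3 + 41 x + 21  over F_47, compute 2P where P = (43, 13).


Doubling: s = (3 x1^2 + a) / (2 y1)
s = (3*43^2 + 41) / (2*13) mod 47 = 45
x3 = s^2 - 2 x1 mod 47 = 45^2 - 2*43 = 12
y3 = s (x1 - x3) - y1 mod 47 = 45 * (43 - 12) - 13 = 19

2P = (12, 19)


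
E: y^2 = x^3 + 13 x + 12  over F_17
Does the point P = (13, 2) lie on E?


Check whether y^2 = x^3 + 13 x + 12 (mod 17) for (x, y) = (13, 2).
LHS: y^2 = 2^2 mod 17 = 4
RHS: x^3 + 13 x + 12 = 13^3 + 13*13 + 12 mod 17 = 15
LHS != RHS

No, not on the curve


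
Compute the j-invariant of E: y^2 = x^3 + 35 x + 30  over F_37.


Delta = -16(4 a^3 + 27 b^2) mod 37 = 27
-1728 * (4 a)^3 = -1728 * (4*35)^3 mod 37 = 29
j = 29 * 27^(-1) mod 37 = 23

j = 23 (mod 37)


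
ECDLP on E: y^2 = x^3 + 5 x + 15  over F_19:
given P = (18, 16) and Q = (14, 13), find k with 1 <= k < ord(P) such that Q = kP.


Enumerate multiples of P until we hit Q = (14, 13):
  1P = (18, 16)
  2P = (8, 15)
  3P = (16, 7)
  4P = (10, 1)
  5P = (15, 11)
  6P = (12, 13)
  7P = (13, 15)
  8P = (4, 2)
  9P = (17, 4)
  10P = (14, 13)
Match found at i = 10.

k = 10


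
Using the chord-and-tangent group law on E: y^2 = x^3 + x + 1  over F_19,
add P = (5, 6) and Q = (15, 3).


P != Q, so use the chord formula.
s = (y2 - y1) / (x2 - x1) = (16) / (10) mod 19 = 13
x3 = s^2 - x1 - x2 mod 19 = 13^2 - 5 - 15 = 16
y3 = s (x1 - x3) - y1 mod 19 = 13 * (5 - 16) - 6 = 3

P + Q = (16, 3)


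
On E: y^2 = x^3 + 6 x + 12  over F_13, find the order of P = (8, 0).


Compute successive multiples of P until we hit O:
  1P = (8, 0)
  2P = O

ord(P) = 2


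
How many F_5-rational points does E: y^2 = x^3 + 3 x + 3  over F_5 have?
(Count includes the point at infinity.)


For each x in F_5, count y with y^2 = x^3 + 3 x + 3 mod 5:
  x = 3: RHS = 4, y in [2, 3]  -> 2 point(s)
  x = 4: RHS = 4, y in [2, 3]  -> 2 point(s)
Affine points: 4. Add the point at infinity: total = 5.

#E(F_5) = 5


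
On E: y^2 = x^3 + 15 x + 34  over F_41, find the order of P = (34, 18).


Compute successive multiples of P until we hit O:
  1P = (34, 18)
  2P = (24, 27)
  3P = (8, 16)
  4P = (32, 20)
  5P = (17, 6)
  6P = (21, 37)
  7P = (9, 18)
  8P = (39, 23)
  ... (continuing to 42P)
  42P = O

ord(P) = 42


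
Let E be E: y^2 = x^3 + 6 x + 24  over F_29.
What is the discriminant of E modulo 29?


4 a^3 + 27 b^2 = 4*6^3 + 27*24^2 = 864 + 15552 = 16416
Delta = -16 * (16416) = -262656
Delta mod 29 = 26

Delta = 26 (mod 29)


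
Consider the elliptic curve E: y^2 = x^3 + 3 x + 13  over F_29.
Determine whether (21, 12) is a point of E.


Check whether y^2 = x^3 + 3 x + 13 (mod 29) for (x, y) = (21, 12).
LHS: y^2 = 12^2 mod 29 = 28
RHS: x^3 + 3 x + 13 = 21^3 + 3*21 + 13 mod 29 = 28
LHS = RHS

Yes, on the curve


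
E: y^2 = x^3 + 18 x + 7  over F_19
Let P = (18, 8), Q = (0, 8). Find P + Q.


P != Q, so use the chord formula.
s = (y2 - y1) / (x2 - x1) = (0) / (1) mod 19 = 0
x3 = s^2 - x1 - x2 mod 19 = 0^2 - 18 - 0 = 1
y3 = s (x1 - x3) - y1 mod 19 = 0 * (18 - 1) - 8 = 11

P + Q = (1, 11)


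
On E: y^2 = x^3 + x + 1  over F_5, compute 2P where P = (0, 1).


Doubling: s = (3 x1^2 + a) / (2 y1)
s = (3*0^2 + 1) / (2*1) mod 5 = 3
x3 = s^2 - 2 x1 mod 5 = 3^2 - 2*0 = 4
y3 = s (x1 - x3) - y1 mod 5 = 3 * (0 - 4) - 1 = 2

2P = (4, 2)


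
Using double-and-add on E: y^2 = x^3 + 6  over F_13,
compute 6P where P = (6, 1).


k = 6 = 110_2 (binary, LSB first: 011)
Double-and-add from P = (6, 1):
  bit 0 = 0: acc unchanged = O
  bit 1 = 1: acc = O + (5, 1) = (5, 1)
  bit 2 = 1: acc = (5, 1) + (2, 1) = (6, 12)

6P = (6, 12)


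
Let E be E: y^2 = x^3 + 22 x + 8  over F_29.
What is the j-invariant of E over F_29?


Delta = -16(4 a^3 + 27 b^2) mod 29 = 17
-1728 * (4 a)^3 = -1728 * (4*22)^3 mod 29 = 12
j = 12 * 17^(-1) mod 29 = 28

j = 28 (mod 29)


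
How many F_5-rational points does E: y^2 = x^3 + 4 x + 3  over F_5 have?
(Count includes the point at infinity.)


For each x in F_5, count y with y^2 = x^3 + 4 x + 3 mod 5:
  x = 2: RHS = 4, y in [2, 3]  -> 2 point(s)
Affine points: 2. Add the point at infinity: total = 3.

#E(F_5) = 3


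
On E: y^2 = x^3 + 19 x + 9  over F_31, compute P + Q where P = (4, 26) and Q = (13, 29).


P != Q, so use the chord formula.
s = (y2 - y1) / (x2 - x1) = (3) / (9) mod 31 = 21
x3 = s^2 - x1 - x2 mod 31 = 21^2 - 4 - 13 = 21
y3 = s (x1 - x3) - y1 mod 31 = 21 * (4 - 21) - 26 = 20

P + Q = (21, 20)


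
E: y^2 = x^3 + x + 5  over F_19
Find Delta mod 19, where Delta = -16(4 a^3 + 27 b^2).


4 a^3 + 27 b^2 = 4*1^3 + 27*5^2 = 4 + 675 = 679
Delta = -16 * (679) = -10864
Delta mod 19 = 4

Delta = 4 (mod 19)


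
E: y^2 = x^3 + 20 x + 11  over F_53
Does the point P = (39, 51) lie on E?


Check whether y^2 = x^3 + 20 x + 11 (mod 53) for (x, y) = (39, 51).
LHS: y^2 = 51^2 mod 53 = 4
RHS: x^3 + 20 x + 11 = 39^3 + 20*39 + 11 mod 53 = 8
LHS != RHS

No, not on the curve


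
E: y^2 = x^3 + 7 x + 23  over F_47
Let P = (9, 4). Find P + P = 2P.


Doubling: s = (3 x1^2 + a) / (2 y1)
s = (3*9^2 + 7) / (2*4) mod 47 = 43
x3 = s^2 - 2 x1 mod 47 = 43^2 - 2*9 = 45
y3 = s (x1 - x3) - y1 mod 47 = 43 * (9 - 45) - 4 = 46

2P = (45, 46)


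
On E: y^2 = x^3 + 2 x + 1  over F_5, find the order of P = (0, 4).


Compute successive multiples of P until we hit O:
  1P = (0, 4)
  2P = (1, 2)
  3P = (3, 2)
  4P = (3, 3)
  5P = (1, 3)
  6P = (0, 1)
  7P = O

ord(P) = 7


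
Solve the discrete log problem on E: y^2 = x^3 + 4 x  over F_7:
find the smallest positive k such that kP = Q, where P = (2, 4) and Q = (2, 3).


Enumerate multiples of P until we hit Q = (2, 3):
  1P = (2, 4)
  2P = (0, 0)
  3P = (2, 3)
Match found at i = 3.

k = 3


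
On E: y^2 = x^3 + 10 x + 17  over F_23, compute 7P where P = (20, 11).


k = 7 = 111_2 (binary, LSB first: 111)
Double-and-add from P = (20, 11):
  bit 0 = 1: acc = O + (20, 11) = (20, 11)
  bit 1 = 1: acc = (20, 11) + (18, 7) = (12, 5)
  bit 2 = 1: acc = (12, 5) + (16, 15) = (7, 19)

7P = (7, 19)


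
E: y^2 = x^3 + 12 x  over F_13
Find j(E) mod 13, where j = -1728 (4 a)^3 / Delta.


Delta = -16(4 a^3 + 27 b^2) mod 13 = 12
-1728 * (4 a)^3 = -1728 * (4*12)^3 mod 13 = 1
j = 1 * 12^(-1) mod 13 = 12

j = 12 (mod 13)


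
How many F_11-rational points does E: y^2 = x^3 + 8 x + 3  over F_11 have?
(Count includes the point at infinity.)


For each x in F_11, count y with y^2 = x^3 + 8 x + 3 mod 11:
  x = 0: RHS = 3, y in [5, 6]  -> 2 point(s)
  x = 1: RHS = 1, y in [1, 10]  -> 2 point(s)
  x = 2: RHS = 5, y in [4, 7]  -> 2 point(s)
  x = 4: RHS = 0, y in [0]  -> 1 point(s)
  x = 5: RHS = 3, y in [5, 6]  -> 2 point(s)
  x = 6: RHS = 3, y in [5, 6]  -> 2 point(s)
  x = 9: RHS = 1, y in [1, 10]  -> 2 point(s)
  x = 10: RHS = 5, y in [4, 7]  -> 2 point(s)
Affine points: 15. Add the point at infinity: total = 16.

#E(F_11) = 16


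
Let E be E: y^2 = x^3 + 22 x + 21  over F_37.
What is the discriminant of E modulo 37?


4 a^3 + 27 b^2 = 4*22^3 + 27*21^2 = 42592 + 11907 = 54499
Delta = -16 * (54499) = -871984
Delta mod 37 = 32

Delta = 32 (mod 37)


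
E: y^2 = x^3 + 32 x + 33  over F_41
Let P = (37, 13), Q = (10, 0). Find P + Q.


P != Q, so use the chord formula.
s = (y2 - y1) / (x2 - x1) = (28) / (14) mod 41 = 2
x3 = s^2 - x1 - x2 mod 41 = 2^2 - 37 - 10 = 39
y3 = s (x1 - x3) - y1 mod 41 = 2 * (37 - 39) - 13 = 24

P + Q = (39, 24)


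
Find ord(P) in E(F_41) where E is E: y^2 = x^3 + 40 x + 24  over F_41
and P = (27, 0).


Compute successive multiples of P until we hit O:
  1P = (27, 0)
  2P = O

ord(P) = 2


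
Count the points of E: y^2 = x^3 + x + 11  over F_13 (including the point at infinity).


For each x in F_13, count y with y^2 = x^3 + 1 x + 11 mod 13:
  x = 1: RHS = 0, y in [0]  -> 1 point(s)
  x = 4: RHS = 1, y in [1, 12]  -> 2 point(s)
  x = 6: RHS = 12, y in [5, 8]  -> 2 point(s)
  x = 7: RHS = 10, y in [6, 7]  -> 2 point(s)
  x = 11: RHS = 1, y in [1, 12]  -> 2 point(s)
  x = 12: RHS = 9, y in [3, 10]  -> 2 point(s)
Affine points: 11. Add the point at infinity: total = 12.

#E(F_13) = 12


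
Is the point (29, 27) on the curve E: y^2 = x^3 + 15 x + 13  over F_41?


Check whether y^2 = x^3 + 15 x + 13 (mod 41) for (x, y) = (29, 27).
LHS: y^2 = 27^2 mod 41 = 32
RHS: x^3 + 15 x + 13 = 29^3 + 15*29 + 13 mod 41 = 32
LHS = RHS

Yes, on the curve


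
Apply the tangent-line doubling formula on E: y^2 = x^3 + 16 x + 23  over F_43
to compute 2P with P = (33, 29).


Doubling: s = (3 x1^2 + a) / (2 y1)
s = (3*33^2 + 16) / (2*29) mod 43 = 1
x3 = s^2 - 2 x1 mod 43 = 1^2 - 2*33 = 21
y3 = s (x1 - x3) - y1 mod 43 = 1 * (33 - 21) - 29 = 26

2P = (21, 26)


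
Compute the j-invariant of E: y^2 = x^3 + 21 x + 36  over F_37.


Delta = -16(4 a^3 + 27 b^2) mod 37 = 11
-1728 * (4 a)^3 = -1728 * (4*21)^3 mod 37 = 11
j = 11 * 11^(-1) mod 37 = 1

j = 1 (mod 37)


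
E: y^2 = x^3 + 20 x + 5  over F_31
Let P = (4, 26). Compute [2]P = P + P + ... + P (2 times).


k = 2 = 10_2 (binary, LSB first: 01)
Double-and-add from P = (4, 26):
  bit 0 = 0: acc unchanged = O
  bit 1 = 1: acc = O + (6, 0) = (6, 0)

2P = (6, 0)


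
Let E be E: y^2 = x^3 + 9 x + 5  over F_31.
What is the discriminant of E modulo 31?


4 a^3 + 27 b^2 = 4*9^3 + 27*5^2 = 2916 + 675 = 3591
Delta = -16 * (3591) = -57456
Delta mod 31 = 18

Delta = 18 (mod 31)


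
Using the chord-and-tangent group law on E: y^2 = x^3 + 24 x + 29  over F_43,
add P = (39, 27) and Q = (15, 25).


P != Q, so use the chord formula.
s = (y2 - y1) / (x2 - x1) = (41) / (19) mod 43 = 18
x3 = s^2 - x1 - x2 mod 43 = 18^2 - 39 - 15 = 12
y3 = s (x1 - x3) - y1 mod 43 = 18 * (39 - 12) - 27 = 29

P + Q = (12, 29)


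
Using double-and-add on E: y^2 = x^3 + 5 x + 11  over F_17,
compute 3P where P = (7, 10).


k = 3 = 11_2 (binary, LSB first: 11)
Double-and-add from P = (7, 10):
  bit 0 = 1: acc = O + (7, 10) = (7, 10)
  bit 1 = 1: acc = (7, 10) + (5, 12) = (6, 6)

3P = (6, 6)


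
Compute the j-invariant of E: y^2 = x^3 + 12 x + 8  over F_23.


Delta = -16(4 a^3 + 27 b^2) mod 23 = 13
-1728 * (4 a)^3 = -1728 * (4*12)^3 mod 23 = 22
j = 22 * 13^(-1) mod 23 = 7

j = 7 (mod 23)


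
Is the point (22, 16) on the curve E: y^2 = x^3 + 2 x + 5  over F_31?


Check whether y^2 = x^3 + 2 x + 5 (mod 31) for (x, y) = (22, 16).
LHS: y^2 = 16^2 mod 31 = 8
RHS: x^3 + 2 x + 5 = 22^3 + 2*22 + 5 mod 31 = 2
LHS != RHS

No, not on the curve


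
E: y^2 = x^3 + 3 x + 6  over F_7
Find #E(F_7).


For each x in F_7, count y with y^2 = x^3 + 3 x + 6 mod 7:
  x = 3: RHS = 0, y in [0]  -> 1 point(s)
  x = 6: RHS = 2, y in [3, 4]  -> 2 point(s)
Affine points: 3. Add the point at infinity: total = 4.

#E(F_7) = 4


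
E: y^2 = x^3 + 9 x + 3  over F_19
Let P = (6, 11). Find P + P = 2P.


Doubling: s = (3 x1^2 + a) / (2 y1)
s = (3*6^2 + 9) / (2*11) mod 19 = 1
x3 = s^2 - 2 x1 mod 19 = 1^2 - 2*6 = 8
y3 = s (x1 - x3) - y1 mod 19 = 1 * (6 - 8) - 11 = 6

2P = (8, 6)


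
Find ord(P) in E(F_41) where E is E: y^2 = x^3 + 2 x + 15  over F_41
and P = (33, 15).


Compute successive multiples of P until we hit O:
  1P = (33, 15)
  2P = (17, 1)
  3P = (27, 21)
  4P = (23, 16)
  5P = (1, 31)
  6P = (38, 8)
  7P = (31, 15)
  8P = (18, 26)
  ... (continuing to 33P)
  33P = O

ord(P) = 33


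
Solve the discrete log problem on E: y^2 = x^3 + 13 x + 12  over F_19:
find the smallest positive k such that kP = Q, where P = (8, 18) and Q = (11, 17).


Enumerate multiples of P until we hit Q = (11, 17):
  1P = (8, 18)
  2P = (7, 3)
  3P = (1, 11)
  4P = (11, 17)
Match found at i = 4.

k = 4


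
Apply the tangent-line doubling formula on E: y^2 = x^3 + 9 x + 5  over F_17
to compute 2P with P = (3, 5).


Doubling: s = (3 x1^2 + a) / (2 y1)
s = (3*3^2 + 9) / (2*5) mod 17 = 7
x3 = s^2 - 2 x1 mod 17 = 7^2 - 2*3 = 9
y3 = s (x1 - x3) - y1 mod 17 = 7 * (3 - 9) - 5 = 4

2P = (9, 4)


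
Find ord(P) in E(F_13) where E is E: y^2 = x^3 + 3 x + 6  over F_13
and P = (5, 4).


Compute successive multiples of P until we hit O:
  1P = (5, 4)
  2P = (3, 9)
  3P = (8, 10)
  4P = (4, 11)
  5P = (1, 7)
  6P = (10, 3)
  7P = (10, 10)
  8P = (1, 6)
  ... (continuing to 13P)
  13P = O

ord(P) = 13


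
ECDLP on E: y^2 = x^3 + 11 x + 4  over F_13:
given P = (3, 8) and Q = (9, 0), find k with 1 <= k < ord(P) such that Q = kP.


Enumerate multiples of P until we hit Q = (9, 0):
  1P = (3, 8)
  2P = (10, 3)
  3P = (9, 0)
Match found at i = 3.

k = 3


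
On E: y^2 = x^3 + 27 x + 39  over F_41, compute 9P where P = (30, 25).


k = 9 = 1001_2 (binary, LSB first: 1001)
Double-and-add from P = (30, 25):
  bit 0 = 1: acc = O + (30, 25) = (30, 25)
  bit 1 = 0: acc unchanged = (30, 25)
  bit 2 = 0: acc unchanged = (30, 25)
  bit 3 = 1: acc = (30, 25) + (13, 2) = (37, 21)

9P = (37, 21)


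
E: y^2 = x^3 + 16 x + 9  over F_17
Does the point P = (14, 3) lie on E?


Check whether y^2 = x^3 + 16 x + 9 (mod 17) for (x, y) = (14, 3).
LHS: y^2 = 3^2 mod 17 = 9
RHS: x^3 + 16 x + 9 = 14^3 + 16*14 + 9 mod 17 = 2
LHS != RHS

No, not on the curve


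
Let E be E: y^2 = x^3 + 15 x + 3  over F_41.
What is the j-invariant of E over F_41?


Delta = -16(4 a^3 + 27 b^2) mod 41 = 36
-1728 * (4 a)^3 = -1728 * (4*15)^3 mod 41 = 10
j = 10 * 36^(-1) mod 41 = 39

j = 39 (mod 41)


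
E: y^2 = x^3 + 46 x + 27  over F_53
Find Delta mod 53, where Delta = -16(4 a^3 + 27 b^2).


4 a^3 + 27 b^2 = 4*46^3 + 27*27^2 = 389344 + 19683 = 409027
Delta = -16 * (409027) = -6544432
Delta mod 53 = 8

Delta = 8 (mod 53)


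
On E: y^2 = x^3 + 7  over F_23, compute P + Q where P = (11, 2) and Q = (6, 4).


P != Q, so use the chord formula.
s = (y2 - y1) / (x2 - x1) = (2) / (18) mod 23 = 18
x3 = s^2 - x1 - x2 mod 23 = 18^2 - 11 - 6 = 8
y3 = s (x1 - x3) - y1 mod 23 = 18 * (11 - 8) - 2 = 6

P + Q = (8, 6)


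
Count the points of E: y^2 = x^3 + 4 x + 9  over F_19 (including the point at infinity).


For each x in F_19, count y with y^2 = x^3 + 4 x + 9 mod 19:
  x = 0: RHS = 9, y in [3, 16]  -> 2 point(s)
  x = 2: RHS = 6, y in [5, 14]  -> 2 point(s)
  x = 7: RHS = 0, y in [0]  -> 1 point(s)
  x = 10: RHS = 4, y in [2, 17]  -> 2 point(s)
  x = 11: RHS = 16, y in [4, 15]  -> 2 point(s)
  x = 13: RHS = 16, y in [4, 15]  -> 2 point(s)
  x = 14: RHS = 16, y in [4, 15]  -> 2 point(s)
  x = 15: RHS = 5, y in [9, 10]  -> 2 point(s)
  x = 18: RHS = 4, y in [2, 17]  -> 2 point(s)
Affine points: 17. Add the point at infinity: total = 18.

#E(F_19) = 18


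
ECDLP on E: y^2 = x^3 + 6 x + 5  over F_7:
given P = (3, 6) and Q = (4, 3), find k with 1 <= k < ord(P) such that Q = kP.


Enumerate multiples of P until we hit Q = (4, 3):
  1P = (3, 6)
  2P = (2, 2)
  3P = (4, 4)
  4P = (4, 3)
Match found at i = 4.

k = 4


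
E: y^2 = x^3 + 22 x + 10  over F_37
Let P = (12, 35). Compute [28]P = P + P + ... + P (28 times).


k = 28 = 11100_2 (binary, LSB first: 00111)
Double-and-add from P = (12, 35):
  bit 0 = 0: acc unchanged = O
  bit 1 = 0: acc unchanged = O
  bit 2 = 1: acc = O + (7, 27) = (7, 27)
  bit 3 = 1: acc = (7, 27) + (34, 18) = (29, 5)
  bit 4 = 1: acc = (29, 5) + (2, 5) = (6, 32)

28P = (6, 32)


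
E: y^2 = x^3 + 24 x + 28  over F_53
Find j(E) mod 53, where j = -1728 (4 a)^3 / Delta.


Delta = -16(4 a^3 + 27 b^2) mod 53 = 28
-1728 * (4 a)^3 = -1728 * (4*24)^3 mod 53 = 41
j = 41 * 28^(-1) mod 53 = 45

j = 45 (mod 53)


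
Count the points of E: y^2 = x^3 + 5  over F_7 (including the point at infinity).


For each x in F_7, count y with y^2 = x^3 + 0 x + 5 mod 7:
  x = 3: RHS = 4, y in [2, 5]  -> 2 point(s)
  x = 5: RHS = 4, y in [2, 5]  -> 2 point(s)
  x = 6: RHS = 4, y in [2, 5]  -> 2 point(s)
Affine points: 6. Add the point at infinity: total = 7.

#E(F_7) = 7


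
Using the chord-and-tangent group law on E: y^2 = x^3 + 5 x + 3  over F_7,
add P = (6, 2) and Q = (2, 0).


P != Q, so use the chord formula.
s = (y2 - y1) / (x2 - x1) = (5) / (3) mod 7 = 4
x3 = s^2 - x1 - x2 mod 7 = 4^2 - 6 - 2 = 1
y3 = s (x1 - x3) - y1 mod 7 = 4 * (6 - 1) - 2 = 4

P + Q = (1, 4)


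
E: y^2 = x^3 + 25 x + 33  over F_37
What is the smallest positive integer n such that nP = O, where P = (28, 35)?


Compute successive multiples of P until we hit O:
  1P = (28, 35)
  2P = (30, 25)
  3P = (4, 30)
  4P = (15, 34)
  5P = (24, 8)
  6P = (19, 35)
  7P = (27, 2)
  8P = (35, 30)
  ... (continuing to 19P)
  19P = O

ord(P) = 19


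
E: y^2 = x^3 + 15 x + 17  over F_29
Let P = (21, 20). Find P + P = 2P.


Doubling: s = (3 x1^2 + a) / (2 y1)
s = (3*21^2 + 15) / (2*20) mod 29 = 3
x3 = s^2 - 2 x1 mod 29 = 3^2 - 2*21 = 25
y3 = s (x1 - x3) - y1 mod 29 = 3 * (21 - 25) - 20 = 26

2P = (25, 26)


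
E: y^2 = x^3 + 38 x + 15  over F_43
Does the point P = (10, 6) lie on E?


Check whether y^2 = x^3 + 38 x + 15 (mod 43) for (x, y) = (10, 6).
LHS: y^2 = 6^2 mod 43 = 36
RHS: x^3 + 38 x + 15 = 10^3 + 38*10 + 15 mod 43 = 19
LHS != RHS

No, not on the curve


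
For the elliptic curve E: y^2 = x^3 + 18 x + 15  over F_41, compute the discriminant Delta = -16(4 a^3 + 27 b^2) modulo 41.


4 a^3 + 27 b^2 = 4*18^3 + 27*15^2 = 23328 + 6075 = 29403
Delta = -16 * (29403) = -470448
Delta mod 41 = 27

Delta = 27 (mod 41)


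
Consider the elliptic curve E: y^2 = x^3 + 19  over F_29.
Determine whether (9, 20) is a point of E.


Check whether y^2 = x^3 + 0 x + 19 (mod 29) for (x, y) = (9, 20).
LHS: y^2 = 20^2 mod 29 = 23
RHS: x^3 + 0 x + 19 = 9^3 + 0*9 + 19 mod 29 = 23
LHS = RHS

Yes, on the curve


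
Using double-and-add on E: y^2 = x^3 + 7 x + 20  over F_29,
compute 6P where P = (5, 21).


k = 6 = 110_2 (binary, LSB first: 011)
Double-and-add from P = (5, 21):
  bit 0 = 0: acc unchanged = O
  bit 1 = 1: acc = O + (14, 7) = (14, 7)
  bit 2 = 1: acc = (14, 7) + (2, 10) = (4, 5)

6P = (4, 5)


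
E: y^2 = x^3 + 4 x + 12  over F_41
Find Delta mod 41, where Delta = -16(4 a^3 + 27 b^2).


4 a^3 + 27 b^2 = 4*4^3 + 27*12^2 = 256 + 3888 = 4144
Delta = -16 * (4144) = -66304
Delta mod 41 = 34

Delta = 34 (mod 41)


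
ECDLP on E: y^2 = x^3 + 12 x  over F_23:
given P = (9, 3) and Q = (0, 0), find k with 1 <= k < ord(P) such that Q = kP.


Enumerate multiples of P until we hit Q = (0, 0):
  1P = (9, 3)
  2P = (0, 0)
Match found at i = 2.

k = 2


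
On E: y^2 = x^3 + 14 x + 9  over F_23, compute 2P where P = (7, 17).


Doubling: s = (3 x1^2 + a) / (2 y1)
s = (3*7^2 + 14) / (2*17) mod 23 = 0
x3 = s^2 - 2 x1 mod 23 = 0^2 - 2*7 = 9
y3 = s (x1 - x3) - y1 mod 23 = 0 * (7 - 9) - 17 = 6

2P = (9, 6)


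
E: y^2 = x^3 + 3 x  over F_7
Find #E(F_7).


For each x in F_7, count y with y^2 = x^3 + 3 x + 0 mod 7:
  x = 0: RHS = 0, y in [0]  -> 1 point(s)
  x = 1: RHS = 4, y in [2, 5]  -> 2 point(s)
  x = 2: RHS = 0, y in [0]  -> 1 point(s)
  x = 3: RHS = 1, y in [1, 6]  -> 2 point(s)
  x = 5: RHS = 0, y in [0]  -> 1 point(s)
Affine points: 7. Add the point at infinity: total = 8.

#E(F_7) = 8


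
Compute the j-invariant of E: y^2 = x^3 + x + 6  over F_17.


Delta = -16(4 a^3 + 27 b^2) mod 17 = 7
-1728 * (4 a)^3 = -1728 * (4*1)^3 mod 17 = 10
j = 10 * 7^(-1) mod 17 = 16

j = 16 (mod 17)
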